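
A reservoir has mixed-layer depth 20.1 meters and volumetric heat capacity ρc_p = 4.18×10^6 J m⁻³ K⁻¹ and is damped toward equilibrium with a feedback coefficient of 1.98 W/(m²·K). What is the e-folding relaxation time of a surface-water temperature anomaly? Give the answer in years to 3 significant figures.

Areal heat capacity C = ρc_p × D = 4.18×10^6 × 20.1 = 8.40×10^7 J/(m^2 K).
Relaxation time τ = C / λ = 8.40×10^7 / 1.98 = 4.24×10^7 s.
In years: 4.24×10^7 s / (3.156×10^7 s/year) = 1.34 years.

1.34 years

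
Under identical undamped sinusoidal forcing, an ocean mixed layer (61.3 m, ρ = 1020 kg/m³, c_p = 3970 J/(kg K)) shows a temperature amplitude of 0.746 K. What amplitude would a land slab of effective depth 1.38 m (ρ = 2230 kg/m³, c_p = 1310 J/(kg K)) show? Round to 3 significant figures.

C_ocean = 2.48×10^8 J/(m²·K); C_land = 4.03×10^6 J/(m²·K).
A ∝ 1/C ⇒ A_land = A_ocean × C_ocean/C_land = 0.746 × 61.6 = 45.9 K.

45.9 K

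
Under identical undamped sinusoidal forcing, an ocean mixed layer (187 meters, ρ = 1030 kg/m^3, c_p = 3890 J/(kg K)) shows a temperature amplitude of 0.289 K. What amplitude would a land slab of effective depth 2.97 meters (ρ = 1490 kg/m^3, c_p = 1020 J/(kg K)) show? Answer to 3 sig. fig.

48.0 K

C_ocean = 7.49×10^8 J/(m²·K); C_land = 4.51×10^6 J/(m²·K).
A ∝ 1/C ⇒ A_land = A_ocean × C_ocean/C_land = 0.289 × 166 = 48.0 K.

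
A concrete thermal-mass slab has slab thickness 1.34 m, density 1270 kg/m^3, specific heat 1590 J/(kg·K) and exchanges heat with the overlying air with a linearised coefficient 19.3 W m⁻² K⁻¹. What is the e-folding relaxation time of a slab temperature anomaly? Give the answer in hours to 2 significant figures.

39 hours

Areal heat capacity C = ρ c_p D = 1270 × 1590 × 1.34 = 2.71×10^6 J/(m²·K).
Relaxation time τ = C / λ = 2.71×10^6 / 19.3 = 1.40×10^5 s.
In hours: 1.40×10^5 s / (3600 s/hour) = 38.9 hours.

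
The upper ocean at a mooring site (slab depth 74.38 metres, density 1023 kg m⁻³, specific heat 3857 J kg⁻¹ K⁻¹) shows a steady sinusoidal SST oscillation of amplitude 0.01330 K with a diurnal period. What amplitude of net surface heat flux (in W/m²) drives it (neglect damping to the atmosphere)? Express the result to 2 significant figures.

280

Areal heat capacity C = ρ c_p D = 1023 × 3857 × 74.38 = 2.93×10^8 J/(m^2 K).
ω = 2π / 86400 s = 7.27×10^-5 s⁻¹.
Cω = 2.93×10^8 × 7.27×10^-5 = 21300 W/(m²·K).
F₀ = A × Cω = 0.01330 × 21300 = 284 W/m².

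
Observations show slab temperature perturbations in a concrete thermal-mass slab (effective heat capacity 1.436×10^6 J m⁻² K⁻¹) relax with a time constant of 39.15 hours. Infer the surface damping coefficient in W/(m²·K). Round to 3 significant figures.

Areal heat capacity C = 1.436×10^6 J m⁻² K⁻¹ (given).
τ = 39.15 hours = 1.41×10^5 s.
λ = C / τ = 1.44×10^6 / 1.41×10^5 = 10.2 W/(m²·K).

10.2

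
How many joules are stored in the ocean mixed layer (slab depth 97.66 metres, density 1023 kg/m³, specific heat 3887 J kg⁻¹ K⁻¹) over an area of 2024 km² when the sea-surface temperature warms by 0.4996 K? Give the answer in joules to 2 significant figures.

3.9×10^17 J

Areal heat capacity C = ρ c_p D = 1023 × 3887 × 97.66 = 3.88×10^8 J m⁻² K⁻¹.
Heat per unit area: q = C ΔT = 3.88×10^8 × 0.4996 = 1.94×10^8 J/m².
Total heat: Q = q × A = 1.94×10^8 × (2024 × 10⁶ m²) = 3.93×10^17 J.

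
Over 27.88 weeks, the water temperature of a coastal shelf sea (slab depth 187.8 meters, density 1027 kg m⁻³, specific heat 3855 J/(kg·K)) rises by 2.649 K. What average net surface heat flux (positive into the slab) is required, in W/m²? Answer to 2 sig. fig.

Areal heat capacity C = ρ c_p D = 1027 × 3855 × 187.8 = 7.44×10^8 J/(m²·K).
Required heat per unit area: Q = C ΔT = 7.44×10^8 × 2.649 = 1.97×10^9 J/m².
Flux F = Q / Δt = 1.97×10^9 / 1.69×10^7 s = 117 W/m².

120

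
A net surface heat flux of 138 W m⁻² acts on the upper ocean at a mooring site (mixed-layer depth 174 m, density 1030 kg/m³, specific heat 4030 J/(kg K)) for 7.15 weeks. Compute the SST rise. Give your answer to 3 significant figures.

0.826 K

Areal heat capacity C = ρ c_p D = 1030 × 4030 × 174 = 7.22×10^8 J/(m²·K).
Net heat input Q = F Δt = 138 × (7.15 weeks × 6.048×10^5 s/week) = 5.97×10^8 J/m².
ΔT = Q / C = 5.97×10^8 / 7.22×10^8 = 0.826 K.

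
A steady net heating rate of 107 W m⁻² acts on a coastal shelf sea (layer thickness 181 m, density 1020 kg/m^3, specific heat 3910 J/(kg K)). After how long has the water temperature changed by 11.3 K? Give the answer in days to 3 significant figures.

882 days

Areal heat capacity C = ρ c_p D = 1020 × 3910 × 181 = 7.22×10^8 J/(m²·K).
Time required: Δt = C ΔT / F = 7.22×10^8 × 11.3 / 107 = 7.62×10^7 s.
In days: 7.62×10^7 s / (86400 s/day) = 882 days.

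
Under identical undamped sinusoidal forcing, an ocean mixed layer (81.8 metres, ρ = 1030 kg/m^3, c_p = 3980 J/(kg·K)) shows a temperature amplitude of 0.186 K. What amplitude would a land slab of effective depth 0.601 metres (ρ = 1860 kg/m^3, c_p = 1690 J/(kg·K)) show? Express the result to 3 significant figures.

C_ocean = 3.35×10^8 J/(m²·K); C_land = 1.89×10^6 J/(m²·K).
A ∝ 1/C ⇒ A_land = A_ocean × C_ocean/C_land = 0.186 × 178 = 33.0 K.

33.0 K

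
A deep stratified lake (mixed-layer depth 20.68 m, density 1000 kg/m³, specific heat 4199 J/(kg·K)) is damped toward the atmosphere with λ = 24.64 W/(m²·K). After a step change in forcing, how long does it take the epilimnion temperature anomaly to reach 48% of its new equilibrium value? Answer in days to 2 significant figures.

Areal heat capacity C = ρ c_p D = 1000 × 4199 × 20.68 = 8.68×10^7 J/(m²·K).
τ = C / λ = 8.68×10^7 / 24.64 = 3.52×10^6 s.
Fraction reached: 1 − e^(−t/τ) = 0.48 ⇒ t = −τ ln(1 − 0.48) = τ × 0.654.
t = 2.30×10^6 s = 26.7 days.

27 days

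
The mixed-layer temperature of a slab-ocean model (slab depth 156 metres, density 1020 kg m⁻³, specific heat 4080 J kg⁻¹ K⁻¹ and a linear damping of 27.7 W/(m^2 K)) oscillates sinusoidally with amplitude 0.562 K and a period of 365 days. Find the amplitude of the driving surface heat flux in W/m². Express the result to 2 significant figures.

74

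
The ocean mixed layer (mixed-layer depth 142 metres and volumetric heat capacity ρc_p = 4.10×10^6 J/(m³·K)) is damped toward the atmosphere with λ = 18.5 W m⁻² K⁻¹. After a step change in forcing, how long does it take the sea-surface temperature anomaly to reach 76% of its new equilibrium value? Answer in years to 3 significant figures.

Areal heat capacity C = ρc_p × D = 4.10×10^6 × 142 = 5.82×10^8 J m⁻² K⁻¹.
τ = C / λ = 5.82×10^8 / 18.5 = 3.15×10^7 s.
Fraction reached: 1 − e^(−t/τ) = 0.76 ⇒ t = −τ ln(1 − 0.76) = τ × 1.43.
t = 4.49×10^7 s = 1.42 years.

1.42 years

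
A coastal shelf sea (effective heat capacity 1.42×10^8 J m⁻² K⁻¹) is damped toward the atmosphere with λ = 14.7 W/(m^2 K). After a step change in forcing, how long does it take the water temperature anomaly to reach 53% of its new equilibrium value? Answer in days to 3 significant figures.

84.4 days

Areal heat capacity C = 1.42×10^8 J m⁻² K⁻¹ (given).
τ = C / λ = 1.42×10^8 / 14.7 = 9.66×10^6 s.
Fraction reached: 1 − e^(−t/τ) = 0.53 ⇒ t = −τ ln(1 − 0.53) = τ × 0.755.
t = 7.29×10^6 s = 84.4 days.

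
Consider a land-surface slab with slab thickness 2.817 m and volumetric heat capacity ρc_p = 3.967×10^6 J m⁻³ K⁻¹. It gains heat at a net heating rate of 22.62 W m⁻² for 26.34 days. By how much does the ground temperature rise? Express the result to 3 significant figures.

Areal heat capacity C = ρc_p × D = 3.967×10^6 × 2.817 = 1.12×10^7 J/(m²·K).
Net heat input Q = F Δt = 22.62 × (26.34 days × 86400 s/day) = 5.15×10^7 J/m².
ΔT = Q / C = 5.15×10^7 / 1.12×10^7 = 4.61 K.

4.61 K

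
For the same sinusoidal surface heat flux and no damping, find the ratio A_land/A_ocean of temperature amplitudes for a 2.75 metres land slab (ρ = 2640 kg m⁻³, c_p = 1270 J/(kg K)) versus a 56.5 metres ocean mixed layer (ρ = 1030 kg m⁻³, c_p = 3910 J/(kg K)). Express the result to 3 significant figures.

24.7

C_ocean = 1030 × 3910 × 56.5 = 2.28×10^8 J/(m²·K).
C_land = 2640 × 1270 × 2.75 = 9.22×10^6 J/(m²·K).
Undamped amplitude ∝ 1/C, so A_land/A_ocean = C_ocean/C_land = 24.7.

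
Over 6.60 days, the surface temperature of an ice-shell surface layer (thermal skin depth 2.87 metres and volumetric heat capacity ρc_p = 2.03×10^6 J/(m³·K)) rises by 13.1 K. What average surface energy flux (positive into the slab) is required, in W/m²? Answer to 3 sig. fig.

Areal heat capacity C = ρc_p × D = 2.03×10^6 × 2.87 = 5.83×10^6 J/(m²·K).
Required heat per unit area: Q = C ΔT = 5.83×10^6 × 13.1 = 7.63×10^7 J/m².
Flux F = Q / Δt = 7.63×10^7 / 5.70×10^5 s = 134 W/m².

134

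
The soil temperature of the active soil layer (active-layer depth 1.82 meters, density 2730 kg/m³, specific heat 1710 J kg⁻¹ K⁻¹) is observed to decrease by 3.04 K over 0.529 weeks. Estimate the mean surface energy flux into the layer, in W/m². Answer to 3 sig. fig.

Areal heat capacity C = ρ c_p D = 2730 × 1710 × 1.82 = 8.50×10^6 J/(m^2 K).
Required heat per unit area: Q = C ΔT = 8.50×10^6 × -3.04 = -2.58×10^7 J/m².
Flux F = Q / Δt = -2.58×10^7 / 3.20×10^5 s = -80.7 W/m².

-80.7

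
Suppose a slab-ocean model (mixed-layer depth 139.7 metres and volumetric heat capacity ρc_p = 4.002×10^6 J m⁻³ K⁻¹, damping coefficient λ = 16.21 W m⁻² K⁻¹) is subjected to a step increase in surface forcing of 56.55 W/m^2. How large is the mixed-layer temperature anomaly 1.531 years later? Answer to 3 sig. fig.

2.63 K

Areal heat capacity C = ρc_p × D = 4.002×10^6 × 139.7 = 5.59×10^8 J m⁻² K⁻¹.
τ = C / λ = 5.59×10^8 / 16.21 = 3.45×10^7 s.
Equilibrium anomaly ΔT_eq = F / λ = 56.55 / 16.21 = 3.49 K.
t = 1.531 years = 4.83×10^7 s, so t/τ = 1.40.
ΔT(t) = ΔT_eq (1 − e^(−t/τ)) = 3.49 × (1 − e^−1.40) = 2.63 K.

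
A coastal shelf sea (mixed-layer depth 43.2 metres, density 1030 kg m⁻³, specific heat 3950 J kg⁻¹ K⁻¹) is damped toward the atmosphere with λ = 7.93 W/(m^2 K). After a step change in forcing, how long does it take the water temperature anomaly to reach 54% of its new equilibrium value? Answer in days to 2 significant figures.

200 days

Areal heat capacity C = ρ c_p D = 1030 × 3950 × 43.2 = 1.76×10^8 J/(m²·K).
τ = C / λ = 1.76×10^8 / 7.93 = 2.22×10^7 s.
Fraction reached: 1 − e^(−t/τ) = 0.54 ⇒ t = −τ ln(1 − 0.54) = τ × 0.777.
t = 1.72×10^7 s = 199 days.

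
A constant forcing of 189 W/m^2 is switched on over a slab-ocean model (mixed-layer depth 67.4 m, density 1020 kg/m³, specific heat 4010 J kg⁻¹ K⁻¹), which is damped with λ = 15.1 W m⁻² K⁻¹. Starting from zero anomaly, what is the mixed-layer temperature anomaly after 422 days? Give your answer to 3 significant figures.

Areal heat capacity C = ρ c_p D = 1020 × 4010 × 67.4 = 2.76×10^8 J m⁻² K⁻¹.
τ = C / λ = 2.76×10^8 / 15.1 = 1.83×10^7 s.
Equilibrium anomaly ΔT_eq = F / λ = 189 / 15.1 = 12.5 K.
t = 422 days = 3.65×10^7 s, so t/τ = 2.00.
ΔT(t) = ΔT_eq (1 − e^(−t/τ)) = 12.5 × (1 − e^−2.00) = 10.8 K.

10.8 K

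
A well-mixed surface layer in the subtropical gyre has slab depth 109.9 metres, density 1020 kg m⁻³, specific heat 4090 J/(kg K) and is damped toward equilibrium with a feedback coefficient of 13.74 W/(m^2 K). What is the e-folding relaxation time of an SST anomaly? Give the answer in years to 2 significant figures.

1.1 years

Areal heat capacity C = ρ c_p D = 1020 × 4090 × 109.9 = 4.58×10^8 J m⁻² K⁻¹.
Relaxation time τ = C / λ = 4.58×10^8 / 13.74 = 3.34×10^7 s.
In years: 3.34×10^7 s / (3.156×10^7 s/year) = 1.06 years.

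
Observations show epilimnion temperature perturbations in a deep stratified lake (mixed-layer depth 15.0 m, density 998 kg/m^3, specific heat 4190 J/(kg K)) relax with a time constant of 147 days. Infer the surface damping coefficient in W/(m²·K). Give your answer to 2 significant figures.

4.9

Areal heat capacity C = ρ c_p D = 998 × 4190 × 15.0 = 6.27×10^7 J/(m²·K).
τ = 147 days = 1.27×10^7 s.
λ = C / τ = 6.27×10^7 / 1.27×10^7 = 4.94 W/(m²·K).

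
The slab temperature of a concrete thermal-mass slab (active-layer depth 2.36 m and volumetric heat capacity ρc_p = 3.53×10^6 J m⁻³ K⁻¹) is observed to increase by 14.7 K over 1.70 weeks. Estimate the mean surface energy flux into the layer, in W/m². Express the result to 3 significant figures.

119

Areal heat capacity C = ρc_p × D = 3.53×10^6 × 2.36 = 8.33×10^6 J/(m^2 K).
Required heat per unit area: Q = C ΔT = 8.33×10^6 × 14.7 = 1.22×10^8 J/m².
Flux F = Q / Δt = 1.22×10^8 / 1.03×10^6 s = 119 W/m².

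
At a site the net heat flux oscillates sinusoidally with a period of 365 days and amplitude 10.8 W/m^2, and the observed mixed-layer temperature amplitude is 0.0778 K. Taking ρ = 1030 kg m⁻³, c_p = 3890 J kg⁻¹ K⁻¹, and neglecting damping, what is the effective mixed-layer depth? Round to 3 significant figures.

ω = 2π / 3.15×10^7 s = 1.99×10^-7 s⁻¹.
Required C = F₀ / (A ω) = 10.8 / (0.0778 × 1.99×10^-7) = 6.97×10^8 J/(m²·K).
D = C / (ρ c_p) = 6.97×10^8 / (1030 × 3890) = 174 m.

174 m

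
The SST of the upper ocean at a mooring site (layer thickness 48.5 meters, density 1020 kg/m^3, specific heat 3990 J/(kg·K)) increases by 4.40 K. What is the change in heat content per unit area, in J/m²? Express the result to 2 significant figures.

Areal heat capacity C = ρ c_p D = 1020 × 3990 × 48.5 = 1.97×10^8 J/(m²·K).
ΔQ = C ΔT = 1.97×10^8 × 4.40 = 8.68×10^8 J/m².

8.7×10^8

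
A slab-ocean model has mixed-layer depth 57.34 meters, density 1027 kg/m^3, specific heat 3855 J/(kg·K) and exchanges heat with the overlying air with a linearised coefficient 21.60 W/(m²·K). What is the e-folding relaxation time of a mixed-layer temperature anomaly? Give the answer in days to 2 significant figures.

120 days

Areal heat capacity C = ρ c_p D = 1027 × 3855 × 57.34 = 2.27×10^8 J/(m²·K).
Relaxation time τ = C / λ = 2.27×10^8 / 21.60 = 1.05×10^7 s.
In days: 1.05×10^7 s / (86400 s/day) = 122 days.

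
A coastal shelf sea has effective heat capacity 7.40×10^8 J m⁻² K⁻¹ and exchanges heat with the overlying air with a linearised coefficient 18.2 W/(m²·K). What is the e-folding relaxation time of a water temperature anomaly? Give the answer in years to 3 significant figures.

1.29 years

Areal heat capacity C = 7.40×10^8 J m⁻² K⁻¹ (given).
Relaxation time τ = C / λ = 7.40×10^8 / 18.2 = 4.07×10^7 s.
In years: 4.07×10^7 s / (3.156×10^7 s/year) = 1.29 years.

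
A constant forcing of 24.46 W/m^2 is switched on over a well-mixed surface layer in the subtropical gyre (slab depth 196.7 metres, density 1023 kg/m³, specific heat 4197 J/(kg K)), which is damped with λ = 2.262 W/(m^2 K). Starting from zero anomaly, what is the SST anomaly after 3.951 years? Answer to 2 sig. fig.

Areal heat capacity C = ρ c_p D = 1023 × 4197 × 196.7 = 8.45×10^8 J/(m²·K).
τ = C / λ = 8.45×10^8 / 2.262 = 3.73×10^8 s.
Equilibrium anomaly ΔT_eq = F / λ = 24.46 / 2.262 = 10.8 K.
t = 3.951 years = 1.25×10^8 s, so t/τ = 0.334.
ΔT(t) = ΔT_eq (1 − e^(−t/τ)) = 10.8 × (1 − e^−0.334) = 3.07 K.

3.1 K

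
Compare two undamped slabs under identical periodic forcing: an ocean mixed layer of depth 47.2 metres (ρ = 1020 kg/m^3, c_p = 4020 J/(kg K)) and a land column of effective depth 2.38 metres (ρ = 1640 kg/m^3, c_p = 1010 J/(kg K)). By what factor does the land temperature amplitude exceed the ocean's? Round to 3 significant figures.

49.1

C_ocean = 1020 × 4020 × 47.2 = 1.94×10^8 J/(m²·K).
C_land = 1640 × 1010 × 2.38 = 3.94×10^6 J/(m²·K).
Undamped amplitude ∝ 1/C, so A_land/A_ocean = C_ocean/C_land = 49.1.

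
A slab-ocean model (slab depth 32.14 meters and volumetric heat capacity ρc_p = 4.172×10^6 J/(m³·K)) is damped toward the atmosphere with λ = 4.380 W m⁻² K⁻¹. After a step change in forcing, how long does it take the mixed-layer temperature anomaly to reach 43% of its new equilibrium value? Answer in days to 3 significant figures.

199 days

Areal heat capacity C = ρc_p × D = 4.172×10^6 × 32.14 = 1.34×10^8 J/(m^2 K).
τ = C / λ = 1.34×10^8 / 4.380 = 3.06×10^7 s.
Fraction reached: 1 − e^(−t/τ) = 0.43 ⇒ t = −τ ln(1 − 0.43) = τ × 0.562.
t = 1.72×10^7 s = 199 days.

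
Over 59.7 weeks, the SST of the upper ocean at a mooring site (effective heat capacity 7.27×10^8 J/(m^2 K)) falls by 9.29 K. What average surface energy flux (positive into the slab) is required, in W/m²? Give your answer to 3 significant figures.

Areal heat capacity C = 7.27×10^8 J/(m^2 K) (given).
Required heat per unit area: Q = C ΔT = 7.27×10^8 × -9.29 = -6.75×10^9 J/m².
Flux F = Q / Δt = -6.75×10^9 / 3.61×10^7 s = -187 W/m².

-187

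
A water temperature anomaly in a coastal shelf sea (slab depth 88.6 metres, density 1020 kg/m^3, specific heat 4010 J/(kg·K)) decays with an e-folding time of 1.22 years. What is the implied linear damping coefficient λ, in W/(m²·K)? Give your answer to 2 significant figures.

9.4

Areal heat capacity C = ρ c_p D = 1020 × 4010 × 88.6 = 3.62×10^8 J/(m²·K).
τ = 1.22 years = 3.85×10^7 s.
λ = C / τ = 3.62×10^8 / 3.85×10^7 = 9.41 W/(m²·K).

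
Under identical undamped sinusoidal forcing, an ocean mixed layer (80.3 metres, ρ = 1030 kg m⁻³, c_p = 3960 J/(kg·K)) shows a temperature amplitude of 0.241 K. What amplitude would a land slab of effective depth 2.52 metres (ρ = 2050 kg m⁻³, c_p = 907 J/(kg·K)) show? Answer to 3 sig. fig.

16.8 K

C_ocean = 3.28×10^8 J/(m²·K); C_land = 4.69×10^6 J/(m²·K).
A ∝ 1/C ⇒ A_land = A_ocean × C_ocean/C_land = 0.241 × 69.9 = 16.8 K.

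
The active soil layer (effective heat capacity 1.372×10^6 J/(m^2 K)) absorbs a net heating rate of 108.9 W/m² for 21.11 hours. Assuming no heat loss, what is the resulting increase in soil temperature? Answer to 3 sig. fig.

Areal heat capacity C = 1.372×10^6 J/(m^2 K) (given).
Net heat input Q = F Δt = 108.9 × (21.11 hours × 3600 s/hour) = 8.28×10^6 J/m².
ΔT = Q / C = 8.28×10^6 / 1.37×10^6 = 6.03 K.

6.03 K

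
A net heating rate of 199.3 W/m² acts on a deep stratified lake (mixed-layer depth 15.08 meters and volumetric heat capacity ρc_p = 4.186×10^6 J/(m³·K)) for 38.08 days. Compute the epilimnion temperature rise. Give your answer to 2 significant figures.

Areal heat capacity C = ρc_p × D = 4.186×10^6 × 15.08 = 6.31×10^7 J/(m^2 K).
Net heat input Q = F Δt = 199.3 × (38.08 days × 86400 s/day) = 6.56×10^8 J/m².
ΔT = Q / C = 6.56×10^8 / 6.31×10^7 = 10.4 K.

10 K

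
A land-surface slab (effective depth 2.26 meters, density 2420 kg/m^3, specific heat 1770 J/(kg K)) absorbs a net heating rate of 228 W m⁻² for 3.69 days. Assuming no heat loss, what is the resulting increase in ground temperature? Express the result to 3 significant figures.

7.51 K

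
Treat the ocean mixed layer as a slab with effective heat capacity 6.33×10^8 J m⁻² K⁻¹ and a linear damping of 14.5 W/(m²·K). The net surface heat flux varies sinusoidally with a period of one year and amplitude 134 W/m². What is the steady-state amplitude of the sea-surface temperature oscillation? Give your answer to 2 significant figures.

1.1 K

Areal heat capacity C = 6.33×10^8 J m⁻² K⁻¹ (given).
Angular frequency ω = 2π / T = 2π / 3.15×10^7 s = 1.99×10^-7 s⁻¹.
√((Cω)² + λ²) = √((126)² + 14.5²) = 127 W/(m²·K).
Amplitude A = F₀ / √((Cω)²+λ²) = 134 / 127 = 1.06 K.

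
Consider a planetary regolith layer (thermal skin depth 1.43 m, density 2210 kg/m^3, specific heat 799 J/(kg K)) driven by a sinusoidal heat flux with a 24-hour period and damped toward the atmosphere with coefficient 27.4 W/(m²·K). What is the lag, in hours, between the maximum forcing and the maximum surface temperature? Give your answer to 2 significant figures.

5.4 hours

Areal heat capacity C = ρ c_p D = 2210 × 799 × 1.43 = 2.53×10^6 J/(m^2 K).
ω = 2π / 86400 s = 7.27×10^-5 s⁻¹.
Phase lag φ = arctan(Cω/λ) = arctan(184/27.4) = 1.42 rad.
Time lag = φ / ω = 1.42 / 7.27×10^-5 = 19600 s = 5.43 hours.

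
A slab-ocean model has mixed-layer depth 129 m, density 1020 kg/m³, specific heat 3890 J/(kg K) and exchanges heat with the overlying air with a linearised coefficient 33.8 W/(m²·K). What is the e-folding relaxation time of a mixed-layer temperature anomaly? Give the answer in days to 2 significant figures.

Areal heat capacity C = ρ c_p D = 1020 × 3890 × 129 = 5.12×10^8 J/(m²·K).
Relaxation time τ = C / λ = 5.12×10^8 / 33.8 = 1.51×10^7 s.
In days: 1.51×10^7 s / (86400 s/day) = 175 days.

180 days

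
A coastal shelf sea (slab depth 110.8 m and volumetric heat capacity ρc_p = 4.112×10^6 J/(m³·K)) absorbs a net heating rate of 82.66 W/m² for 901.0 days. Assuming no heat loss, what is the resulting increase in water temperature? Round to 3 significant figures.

14.1 K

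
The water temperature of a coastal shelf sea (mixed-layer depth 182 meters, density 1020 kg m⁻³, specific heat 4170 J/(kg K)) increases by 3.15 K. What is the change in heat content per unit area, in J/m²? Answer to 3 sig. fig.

Areal heat capacity C = ρ c_p D = 1020 × 4170 × 182 = 7.74×10^8 J/(m²·K).
ΔQ = C ΔT = 7.74×10^8 × 3.15 = 2.44×10^9 J/m².

2.44×10^9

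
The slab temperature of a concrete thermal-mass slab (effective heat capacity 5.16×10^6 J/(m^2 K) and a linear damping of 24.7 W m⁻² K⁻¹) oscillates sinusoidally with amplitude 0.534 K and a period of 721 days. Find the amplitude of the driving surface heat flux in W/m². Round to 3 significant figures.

Areal heat capacity C = 5.16×10^6 J/(m^2 K) (given).
ω = 2π / 6.23×10^7 s = 1.01×10^-7 s⁻¹.
√((Cω)² + λ²) = √((0.520)² + 24.7²) = 24.7 W/(m²·K).
F₀ = A × √((Cω)²+λ²) = 0.534 × 24.7 = 13.2 W/m².

13.2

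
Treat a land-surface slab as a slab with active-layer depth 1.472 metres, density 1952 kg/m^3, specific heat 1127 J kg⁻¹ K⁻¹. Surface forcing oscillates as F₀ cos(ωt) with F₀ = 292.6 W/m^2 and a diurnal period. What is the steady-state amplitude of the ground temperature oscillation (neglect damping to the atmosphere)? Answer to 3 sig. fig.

1.24 K

Areal heat capacity C = ρ c_p D = 1952 × 1127 × 1.472 = 3.24×10^6 J m⁻² K⁻¹.
Angular frequency ω = 2π / T = 2π / 86400 s = 7.27×10^-5 s⁻¹.
Cω = 3.24×10^6 × 7.27×10^-5 = 235 W/(m²·K).
Amplitude A = F₀ / (Cω) = 292.6 / 235 = 1.24 K.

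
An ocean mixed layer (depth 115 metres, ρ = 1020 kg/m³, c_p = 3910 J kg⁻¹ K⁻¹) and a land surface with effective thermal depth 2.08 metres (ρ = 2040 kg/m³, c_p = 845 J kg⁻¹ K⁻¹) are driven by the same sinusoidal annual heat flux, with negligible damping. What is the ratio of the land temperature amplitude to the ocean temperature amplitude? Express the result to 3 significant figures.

128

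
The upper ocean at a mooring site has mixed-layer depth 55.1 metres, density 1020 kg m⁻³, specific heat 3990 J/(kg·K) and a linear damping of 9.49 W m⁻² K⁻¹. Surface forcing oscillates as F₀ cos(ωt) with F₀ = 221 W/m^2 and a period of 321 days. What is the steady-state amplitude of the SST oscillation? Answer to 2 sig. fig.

4.3 K

Areal heat capacity C = ρ c_p D = 1020 × 3990 × 55.1 = 2.24×10^8 J/(m²·K).
Angular frequency ω = 2π / T = 2π / 2.77×10^7 s = 2.27×10^-7 s⁻¹.
√((Cω)² + λ²) = √((50.8)² + 9.49²) = 51.7 W/(m²·K).
Amplitude A = F₀ / √((Cω)²+λ²) = 221 / 51.7 = 4.28 K.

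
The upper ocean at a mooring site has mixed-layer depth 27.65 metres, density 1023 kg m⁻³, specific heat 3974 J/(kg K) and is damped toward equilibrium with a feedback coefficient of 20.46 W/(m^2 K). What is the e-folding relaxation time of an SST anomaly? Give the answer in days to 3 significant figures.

63.6 days

Areal heat capacity C = ρ c_p D = 1023 × 3974 × 27.65 = 1.12×10^8 J/(m^2 K).
Relaxation time τ = C / λ = 1.12×10^8 / 20.46 = 5.49×10^6 s.
In days: 5.49×10^6 s / (86400 s/day) = 63.6 days.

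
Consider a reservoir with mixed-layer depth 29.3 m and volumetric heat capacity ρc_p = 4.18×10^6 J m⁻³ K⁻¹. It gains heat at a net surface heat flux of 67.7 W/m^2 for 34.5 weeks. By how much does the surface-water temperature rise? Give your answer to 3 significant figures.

11.5 K

Areal heat capacity C = ρc_p × D = 4.18×10^6 × 29.3 = 1.22×10^8 J m⁻² K⁻¹.
Net heat input Q = F Δt = 67.7 × (34.5 weeks × 6.048×10^5 s/week) = 1.41×10^9 J/m².
ΔT = Q / C = 1.41×10^9 / 1.22×10^8 = 11.5 K.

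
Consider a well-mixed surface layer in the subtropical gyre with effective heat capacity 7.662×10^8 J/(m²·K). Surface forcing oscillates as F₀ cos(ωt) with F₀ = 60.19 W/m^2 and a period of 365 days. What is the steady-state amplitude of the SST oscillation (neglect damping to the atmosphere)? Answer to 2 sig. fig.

Areal heat capacity C = 7.662×10^8 J/(m²·K) (given).
Angular frequency ω = 2π / T = 2π / 3.15×10^7 s = 1.99×10^-7 s⁻¹.
Cω = 7.66×10^8 × 1.99×10^-7 = 153 W/(m²·K).
Amplitude A = F₀ / (Cω) = 60.19 / 153 = 0.394 K.

0.39 K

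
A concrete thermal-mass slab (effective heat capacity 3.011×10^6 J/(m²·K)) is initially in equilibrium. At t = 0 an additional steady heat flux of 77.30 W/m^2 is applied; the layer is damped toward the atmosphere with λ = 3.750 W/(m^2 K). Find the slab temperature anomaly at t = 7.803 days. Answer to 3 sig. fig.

Areal heat capacity C = 3.011×10^6 J/(m²·K) (given).
τ = C / λ = 3.01×10^6 / 3.750 = 8.03×10^5 s.
Equilibrium anomaly ΔT_eq = F / λ = 77.30 / 3.750 = 20.6 K.
t = 7.803 days = 6.74×10^5 s, so t/τ = 0.840.
ΔT(t) = ΔT_eq (1 − e^(−t/τ)) = 20.6 × (1 − e^−0.840) = 11.7 K.

11.7 K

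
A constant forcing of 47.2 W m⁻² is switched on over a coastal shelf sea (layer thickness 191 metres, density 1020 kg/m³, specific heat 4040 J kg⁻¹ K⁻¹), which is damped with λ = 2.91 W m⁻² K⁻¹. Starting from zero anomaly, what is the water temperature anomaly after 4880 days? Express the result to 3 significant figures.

12.8 K

Areal heat capacity C = ρ c_p D = 1020 × 4040 × 191 = 7.87×10^8 J/(m²·K).
τ = C / λ = 7.87×10^8 / 2.91 = 2.70×10^8 s.
Equilibrium anomaly ΔT_eq = F / λ = 47.2 / 2.91 = 16.2 K.
t = 4880 days = 4.22×10^8 s, so t/τ = 1.56.
ΔT(t) = ΔT_eq (1 − e^(−t/τ)) = 16.2 × (1 − e^−1.56) = 12.8 K.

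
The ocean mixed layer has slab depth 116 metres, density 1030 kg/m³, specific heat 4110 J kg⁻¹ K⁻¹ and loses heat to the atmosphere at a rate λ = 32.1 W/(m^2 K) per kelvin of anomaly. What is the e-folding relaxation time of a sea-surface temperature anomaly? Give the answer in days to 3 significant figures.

Areal heat capacity C = ρ c_p D = 1030 × 4110 × 116 = 4.91×10^8 J m⁻² K⁻¹.
Relaxation time τ = C / λ = 4.91×10^8 / 32.1 = 1.53×10^7 s.
In days: 1.53×10^7 s / (86400 s/day) = 177 days.

177 days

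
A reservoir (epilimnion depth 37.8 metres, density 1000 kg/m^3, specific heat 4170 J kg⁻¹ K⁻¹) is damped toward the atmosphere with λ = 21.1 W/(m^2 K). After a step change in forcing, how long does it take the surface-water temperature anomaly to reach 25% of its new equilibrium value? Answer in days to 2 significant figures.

Areal heat capacity C = ρ c_p D = 1000 × 4170 × 37.8 = 1.58×10^8 J/(m^2 K).
τ = C / λ = 1.58×10^8 / 21.1 = 7.47×10^6 s.
Fraction reached: 1 − e^(−t/τ) = 0.25 ⇒ t = −τ ln(1 − 0.25) = τ × 0.288.
t = 2.15×10^6 s = 24.9 days.

25 days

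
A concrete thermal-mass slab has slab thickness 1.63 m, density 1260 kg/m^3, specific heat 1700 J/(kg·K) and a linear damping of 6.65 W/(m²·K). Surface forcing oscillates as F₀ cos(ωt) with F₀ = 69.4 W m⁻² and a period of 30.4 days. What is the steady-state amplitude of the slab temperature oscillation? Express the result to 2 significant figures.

6.5 K

Areal heat capacity C = ρ c_p D = 1260 × 1700 × 1.63 = 3.49×10^6 J m⁻² K⁻¹.
Angular frequency ω = 2π / T = 2π / 2.63×10^6 s = 2.39×10^-6 s⁻¹.
√((Cω)² + λ²) = √((8.35)² + 6.65²) = 10.7 W/(m²·K).
Amplitude A = F₀ / √((Cω)²+λ²) = 69.4 / 10.7 = 6.50 K.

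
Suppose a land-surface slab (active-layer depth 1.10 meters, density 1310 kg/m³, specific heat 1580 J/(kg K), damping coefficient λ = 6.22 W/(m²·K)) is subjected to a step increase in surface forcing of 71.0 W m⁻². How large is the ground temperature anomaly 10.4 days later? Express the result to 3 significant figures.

10.4 K

Areal heat capacity C = ρ c_p D = 1310 × 1580 × 1.10 = 2.28×10^6 J/(m²·K).
τ = C / λ = 2.28×10^6 / 6.22 = 3.66×10^5 s.
Equilibrium anomaly ΔT_eq = F / λ = 71.0 / 6.22 = 11.4 K.
t = 10.4 days = 8.99×10^5 s, so t/τ = 2.45.
ΔT(t) = ΔT_eq (1 − e^(−t/τ)) = 11.4 × (1 − e^−2.45) = 10.4 K.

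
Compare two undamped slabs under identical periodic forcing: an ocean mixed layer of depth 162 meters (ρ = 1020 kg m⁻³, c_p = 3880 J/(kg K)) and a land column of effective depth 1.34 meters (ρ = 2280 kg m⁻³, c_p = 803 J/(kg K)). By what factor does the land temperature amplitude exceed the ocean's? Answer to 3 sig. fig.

C_ocean = 1020 × 3880 × 162 = 6.41×10^8 J/(m²·K).
C_land = 2280 × 803 × 1.34 = 2.45×10^6 J/(m²·K).
Undamped amplitude ∝ 1/C, so A_land/A_ocean = C_ocean/C_land = 261.

261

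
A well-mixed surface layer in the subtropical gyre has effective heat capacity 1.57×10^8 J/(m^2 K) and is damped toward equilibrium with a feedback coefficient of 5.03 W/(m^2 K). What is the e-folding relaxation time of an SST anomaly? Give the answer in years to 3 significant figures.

0.989 years

Areal heat capacity C = 1.57×10^8 J/(m^2 K) (given).
Relaxation time τ = C / λ = 1.57×10^8 / 5.03 = 3.12×10^7 s.
In years: 3.12×10^7 s / (3.156×10^7 s/year) = 0.989 years.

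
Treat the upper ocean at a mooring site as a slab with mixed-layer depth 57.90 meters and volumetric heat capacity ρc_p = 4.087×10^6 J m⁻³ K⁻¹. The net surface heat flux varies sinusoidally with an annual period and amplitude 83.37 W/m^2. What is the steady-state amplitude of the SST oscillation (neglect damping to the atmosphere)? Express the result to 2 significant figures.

1.8 K

Areal heat capacity C = ρc_p × D = 4.087×10^6 × 57.90 = 2.37×10^8 J/(m^2 K).
Angular frequency ω = 2π / T = 2π / 3.15×10^7 s = 1.99×10^-7 s⁻¹.
Cω = 2.37×10^8 × 1.99×10^-7 = 47.1 W/(m²·K).
Amplitude A = F₀ / (Cω) = 83.37 / 47.1 = 1.77 K.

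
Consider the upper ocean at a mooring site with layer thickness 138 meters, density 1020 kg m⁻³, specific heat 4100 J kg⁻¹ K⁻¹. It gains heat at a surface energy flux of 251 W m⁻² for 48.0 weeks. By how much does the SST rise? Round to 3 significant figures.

Areal heat capacity C = ρ c_p D = 1020 × 4100 × 138 = 5.77×10^8 J/(m^2 K).
Net heat input Q = F Δt = 251 × (48.0 weeks × 6.048×10^5 s/week) = 7.29×10^9 J/m².
ΔT = Q / C = 7.29×10^9 / 5.77×10^8 = 12.6 K.

12.6 K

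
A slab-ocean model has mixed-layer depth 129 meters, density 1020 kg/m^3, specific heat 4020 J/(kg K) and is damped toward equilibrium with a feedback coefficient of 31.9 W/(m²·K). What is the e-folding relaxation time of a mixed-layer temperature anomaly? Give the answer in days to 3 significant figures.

192 days

Areal heat capacity C = ρ c_p D = 1020 × 4020 × 129 = 5.29×10^8 J/(m^2 K).
Relaxation time τ = C / λ = 5.29×10^8 / 31.9 = 1.66×10^7 s.
In days: 1.66×10^7 s / (86400 s/day) = 192 days.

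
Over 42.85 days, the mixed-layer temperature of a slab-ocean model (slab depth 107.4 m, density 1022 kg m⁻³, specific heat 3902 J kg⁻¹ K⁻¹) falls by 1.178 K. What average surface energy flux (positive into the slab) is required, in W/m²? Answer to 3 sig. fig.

Areal heat capacity C = ρ c_p D = 1022 × 3902 × 107.4 = 4.28×10^8 J m⁻² K⁻¹.
Required heat per unit area: Q = C ΔT = 4.28×10^8 × -1.178 = -5.05×10^8 J/m².
Flux F = Q / Δt = -5.05×10^8 / 3.70×10^6 s = -136 W/m².

-136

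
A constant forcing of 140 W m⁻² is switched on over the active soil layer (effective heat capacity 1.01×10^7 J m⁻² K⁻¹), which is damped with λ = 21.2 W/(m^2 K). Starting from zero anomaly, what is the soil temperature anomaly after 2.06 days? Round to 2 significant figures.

Areal heat capacity C = 1.01×10^7 J m⁻² K⁻¹ (given).
τ = C / λ = 1.01×10^7 / 21.2 = 4.76×10^5 s.
Equilibrium anomaly ΔT_eq = F / λ = 140 / 21.2 = 6.60 K.
t = 2.06 days = 1.78×10^5 s, so t/τ = 0.374.
ΔT(t) = ΔT_eq (1 − e^(−t/τ)) = 6.60 × (1 − e^−0.374) = 2.06 K.

2.1 K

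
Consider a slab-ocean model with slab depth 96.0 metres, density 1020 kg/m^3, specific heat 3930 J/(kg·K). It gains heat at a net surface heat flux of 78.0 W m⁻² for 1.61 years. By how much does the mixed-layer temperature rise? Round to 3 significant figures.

10.3 K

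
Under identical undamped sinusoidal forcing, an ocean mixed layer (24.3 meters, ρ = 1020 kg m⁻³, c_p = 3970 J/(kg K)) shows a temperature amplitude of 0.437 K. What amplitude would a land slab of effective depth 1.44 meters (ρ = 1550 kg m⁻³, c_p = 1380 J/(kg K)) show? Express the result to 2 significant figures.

C_ocean = 9.84×10^7 J/(m²·K); C_land = 3.08×10^6 J/(m²·K).
A ∝ 1/C ⇒ A_land = A_ocean × C_ocean/C_land = 0.437 × 31.9 = 14.0 K.

14 K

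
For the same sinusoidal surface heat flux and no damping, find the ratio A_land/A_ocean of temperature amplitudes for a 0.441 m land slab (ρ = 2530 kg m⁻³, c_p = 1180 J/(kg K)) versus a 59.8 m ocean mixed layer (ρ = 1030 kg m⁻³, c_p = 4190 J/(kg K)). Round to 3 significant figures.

C_ocean = 1030 × 4190 × 59.8 = 2.58×10^8 J/(m²·K).
C_land = 2530 × 1180 × 0.441 = 1.32×10^6 J/(m²·K).
Undamped amplitude ∝ 1/C, so A_land/A_ocean = C_ocean/C_land = 196.

196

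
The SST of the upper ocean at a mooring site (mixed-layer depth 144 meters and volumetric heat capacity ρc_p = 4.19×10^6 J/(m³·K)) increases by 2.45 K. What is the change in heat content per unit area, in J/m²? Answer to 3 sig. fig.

1.48×10^9

Areal heat capacity C = ρc_p × D = 4.19×10^6 × 144 = 6.03×10^8 J/(m^2 K).
ΔQ = C ΔT = 6.03×10^8 × 2.45 = 1.48×10^9 J/m².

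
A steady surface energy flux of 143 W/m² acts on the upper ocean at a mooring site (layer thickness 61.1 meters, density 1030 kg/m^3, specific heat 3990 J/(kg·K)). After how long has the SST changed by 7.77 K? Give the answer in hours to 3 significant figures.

Areal heat capacity C = ρ c_p D = 1030 × 3990 × 61.1 = 2.51×10^8 J m⁻² K⁻¹.
Time required: Δt = C ΔT / F = 2.51×10^8 × 7.77 / 143 = 1.36×10^7 s.
In hours: 1.36×10^7 s / (3600 s/hour) = 3790 hours.

3790 hours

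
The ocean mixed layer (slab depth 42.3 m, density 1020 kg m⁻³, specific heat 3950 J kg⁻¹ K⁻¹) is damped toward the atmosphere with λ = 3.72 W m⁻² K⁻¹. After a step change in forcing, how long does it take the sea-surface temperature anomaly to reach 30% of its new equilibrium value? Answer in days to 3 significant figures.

189 days

Areal heat capacity C = ρ c_p D = 1020 × 3950 × 42.3 = 1.70×10^8 J/(m²·K).
τ = C / λ = 1.70×10^8 / 3.72 = 4.58×10^7 s.
Fraction reached: 1 − e^(−t/τ) = 0.30 ⇒ t = −τ ln(1 − 0.30) = τ × 0.357.
t = 1.63×10^7 s = 189 days.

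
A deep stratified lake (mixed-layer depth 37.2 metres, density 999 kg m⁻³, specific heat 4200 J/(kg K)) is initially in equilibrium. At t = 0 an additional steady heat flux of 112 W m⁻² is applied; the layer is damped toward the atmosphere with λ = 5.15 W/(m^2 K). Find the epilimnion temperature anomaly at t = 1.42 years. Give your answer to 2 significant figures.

17 K

Areal heat capacity C = ρ c_p D = 999 × 4200 × 37.2 = 1.56×10^8 J/(m²·K).
τ = C / λ = 1.56×10^8 / 5.15 = 3.03×10^7 s.
Equilibrium anomaly ΔT_eq = F / λ = 112 / 5.15 = 21.7 K.
t = 1.42 years = 4.48×10^7 s, so t/τ = 1.48.
ΔT(t) = ΔT_eq (1 − e^(−t/τ)) = 21.7 × (1 − e^−1.48) = 16.8 K.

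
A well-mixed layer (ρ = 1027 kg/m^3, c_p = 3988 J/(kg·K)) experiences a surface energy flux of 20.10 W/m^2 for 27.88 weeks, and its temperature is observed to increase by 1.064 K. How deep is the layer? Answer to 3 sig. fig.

77.8 m

Heat input Q = F Δt = 20.10 × 1.69×10^7 s = 3.39×10^8 J/m².
Required areal heat capacity C = Q / ΔT = 3.19×10^8 J/(m²·K).
Depth D = C / (ρ c_p) = 3.19×10^8 / (1027 × 3988) = 77.8 m.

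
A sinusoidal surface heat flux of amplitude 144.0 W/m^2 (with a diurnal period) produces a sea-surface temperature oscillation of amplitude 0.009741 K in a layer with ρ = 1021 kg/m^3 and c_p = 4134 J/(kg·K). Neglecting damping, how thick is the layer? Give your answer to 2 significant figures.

48 m

ω = 2π / 86400 s = 7.27×10^-5 s⁻¹.
Required C = F₀ / (A ω) = 144.0 / (0.009741 × 7.27×10^-5) = 2.03×10^8 J/(m²·K).
D = C / (ρ c_p) = 2.03×10^8 / (1021 × 4134) = 48.2 m.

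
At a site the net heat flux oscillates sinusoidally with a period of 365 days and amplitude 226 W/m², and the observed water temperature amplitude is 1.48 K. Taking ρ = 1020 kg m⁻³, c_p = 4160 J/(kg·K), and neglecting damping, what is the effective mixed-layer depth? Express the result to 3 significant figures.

181 m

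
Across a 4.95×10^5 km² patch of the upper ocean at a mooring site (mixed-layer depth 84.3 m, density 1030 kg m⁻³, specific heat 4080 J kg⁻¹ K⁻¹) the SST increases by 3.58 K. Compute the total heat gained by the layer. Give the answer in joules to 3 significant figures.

Areal heat capacity C = ρ c_p D = 1030 × 4080 × 84.3 = 3.54×10^8 J/(m²·K).
Heat per unit area: q = C ΔT = 3.54×10^8 × 3.58 = 1.27×10^9 J/m².
Total heat: Q = q × A = 1.27×10^9 × (4.95×10^5 × 10⁶ m²) = 6.28×10^20 J.

6.28×10^20 J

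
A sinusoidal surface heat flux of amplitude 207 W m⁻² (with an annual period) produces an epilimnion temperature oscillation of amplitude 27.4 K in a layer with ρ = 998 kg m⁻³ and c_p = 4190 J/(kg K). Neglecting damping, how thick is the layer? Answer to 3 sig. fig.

9.07 m

ω = 2π / 3.15×10^7 s = 1.99×10^-7 s⁻¹.
Required C = F₀ / (A ω) = 207 / (27.4 × 1.99×10^-7) = 3.79×10^7 J/(m²·K).
D = C / (ρ c_p) = 3.79×10^7 / (998 × 4190) = 9.07 m.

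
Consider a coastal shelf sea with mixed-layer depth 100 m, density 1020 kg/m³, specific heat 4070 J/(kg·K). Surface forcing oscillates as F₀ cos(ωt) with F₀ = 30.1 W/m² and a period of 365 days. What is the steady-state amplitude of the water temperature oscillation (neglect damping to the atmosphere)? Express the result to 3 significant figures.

0.364 K

Areal heat capacity C = ρ c_p D = 1020 × 4070 × 100 = 4.15×10^8 J/(m²·K).
Angular frequency ω = 2π / T = 2π / 3.15×10^7 s = 1.99×10^-7 s⁻¹.
Cω = 4.15×10^8 × 1.99×10^-7 = 82.7 W/(m²·K).
Amplitude A = F₀ / (Cω) = 30.1 / 82.7 = 0.364 K.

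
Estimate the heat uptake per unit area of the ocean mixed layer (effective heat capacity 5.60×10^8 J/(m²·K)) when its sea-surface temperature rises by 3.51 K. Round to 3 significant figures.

1.97×10^9

Areal heat capacity C = 5.60×10^8 J/(m²·K) (given).
ΔQ = C ΔT = 5.60×10^8 × 3.51 = 1.97×10^9 J/m².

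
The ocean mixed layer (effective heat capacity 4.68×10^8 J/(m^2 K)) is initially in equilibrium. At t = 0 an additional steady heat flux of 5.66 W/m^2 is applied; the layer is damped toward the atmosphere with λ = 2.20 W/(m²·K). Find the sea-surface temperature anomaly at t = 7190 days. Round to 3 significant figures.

2.43 K

Areal heat capacity C = 4.68×10^8 J/(m^2 K) (given).
τ = C / λ = 4.68×10^8 / 2.20 = 2.13×10^8 s.
Equilibrium anomaly ΔT_eq = F / λ = 5.66 / 2.20 = 2.57 K.
t = 7190 days = 6.21×10^8 s, so t/τ = 2.92.
ΔT(t) = ΔT_eq (1 − e^(−t/τ)) = 2.57 × (1 − e^−2.92) = 2.43 K.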